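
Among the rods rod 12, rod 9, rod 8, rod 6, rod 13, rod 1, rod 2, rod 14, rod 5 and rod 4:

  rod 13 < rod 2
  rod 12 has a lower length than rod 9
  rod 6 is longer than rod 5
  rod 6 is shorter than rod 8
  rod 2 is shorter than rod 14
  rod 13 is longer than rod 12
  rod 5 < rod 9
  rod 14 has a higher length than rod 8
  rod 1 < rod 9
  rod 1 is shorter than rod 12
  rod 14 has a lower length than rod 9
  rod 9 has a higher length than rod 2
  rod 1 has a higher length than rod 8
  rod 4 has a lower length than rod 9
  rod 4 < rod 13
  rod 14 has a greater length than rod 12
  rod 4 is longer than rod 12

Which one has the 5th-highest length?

rod 4

Chaining the given pairs: rod 5 < rod 6 < rod 8 < rod 1 < rod 12 < rod 4 < rod 13 < rod 2 < rod 14 < rod 9.
Counting 5 from the largest end gives rod 4.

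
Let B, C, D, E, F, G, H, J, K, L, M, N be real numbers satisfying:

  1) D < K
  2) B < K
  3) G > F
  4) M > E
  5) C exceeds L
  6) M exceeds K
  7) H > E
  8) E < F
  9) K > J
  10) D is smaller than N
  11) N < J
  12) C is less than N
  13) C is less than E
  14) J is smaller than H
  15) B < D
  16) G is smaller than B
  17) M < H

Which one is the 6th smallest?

Piecing the relations together gives one ordering: L < C < E < F < G < B < D < N < J < K < M < H.
The 6th smallest is B.

B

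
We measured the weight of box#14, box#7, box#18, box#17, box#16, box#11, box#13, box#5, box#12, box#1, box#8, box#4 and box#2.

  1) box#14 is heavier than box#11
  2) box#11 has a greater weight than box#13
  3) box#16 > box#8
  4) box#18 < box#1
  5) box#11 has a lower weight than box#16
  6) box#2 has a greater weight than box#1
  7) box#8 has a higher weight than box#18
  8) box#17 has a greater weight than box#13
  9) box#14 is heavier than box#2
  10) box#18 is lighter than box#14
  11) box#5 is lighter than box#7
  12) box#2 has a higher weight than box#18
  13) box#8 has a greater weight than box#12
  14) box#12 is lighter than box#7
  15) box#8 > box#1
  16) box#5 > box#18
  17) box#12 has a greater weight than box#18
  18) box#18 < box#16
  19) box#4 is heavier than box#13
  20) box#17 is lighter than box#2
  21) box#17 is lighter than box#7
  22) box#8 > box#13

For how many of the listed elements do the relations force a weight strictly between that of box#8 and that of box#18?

2

The relations place box#18 below box#8. An element lies strictly between them when it is forced above box#18 and also forced below box#8.
Above box#18: {box#5, box#1, box#2, box#12, box#7, box#14, box#16}. Below box#8: {box#13, box#1, box#12}.
Intersection: {box#1, box#12} — 2.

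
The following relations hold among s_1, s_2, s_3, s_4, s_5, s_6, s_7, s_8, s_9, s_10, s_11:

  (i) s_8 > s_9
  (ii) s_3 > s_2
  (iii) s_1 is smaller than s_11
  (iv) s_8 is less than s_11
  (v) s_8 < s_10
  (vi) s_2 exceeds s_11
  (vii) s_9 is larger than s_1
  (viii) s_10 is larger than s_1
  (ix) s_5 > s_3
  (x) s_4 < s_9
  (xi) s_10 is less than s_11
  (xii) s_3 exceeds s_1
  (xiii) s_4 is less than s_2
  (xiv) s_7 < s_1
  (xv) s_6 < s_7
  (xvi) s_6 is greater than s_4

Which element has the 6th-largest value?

s_8

Piecing the relations together gives one ordering: s_4 < s_6 < s_7 < s_1 < s_9 < s_8 < s_10 < s_11 < s_2 < s_3 < s_5.
Counting 6 from the largest end gives s_8.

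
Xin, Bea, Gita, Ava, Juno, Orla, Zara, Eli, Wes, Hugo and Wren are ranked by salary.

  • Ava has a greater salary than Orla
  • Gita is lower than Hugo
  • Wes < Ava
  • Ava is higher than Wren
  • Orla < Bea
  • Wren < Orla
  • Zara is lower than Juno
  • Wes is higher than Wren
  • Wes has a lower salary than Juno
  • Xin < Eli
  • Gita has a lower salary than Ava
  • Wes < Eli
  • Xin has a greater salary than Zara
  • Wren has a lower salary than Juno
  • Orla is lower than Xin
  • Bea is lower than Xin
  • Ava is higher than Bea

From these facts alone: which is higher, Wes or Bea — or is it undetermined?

undetermined

Following every chain through Bea: above Bea we get Ava, Xin, Eli; below Bea we get Wren, Orla.
Wes is not reached, and no chain runs the other way from Wes to Bea.
So the given relations leave the order of Bea and Wes undetermined.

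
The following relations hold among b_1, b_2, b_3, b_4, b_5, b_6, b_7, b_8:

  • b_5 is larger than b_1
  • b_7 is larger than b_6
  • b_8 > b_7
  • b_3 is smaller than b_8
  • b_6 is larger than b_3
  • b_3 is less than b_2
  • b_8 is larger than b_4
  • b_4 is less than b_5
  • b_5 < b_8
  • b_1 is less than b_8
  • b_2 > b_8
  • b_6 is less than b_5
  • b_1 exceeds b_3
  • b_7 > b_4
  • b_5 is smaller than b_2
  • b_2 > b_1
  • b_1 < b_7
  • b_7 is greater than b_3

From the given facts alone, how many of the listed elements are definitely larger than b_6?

4

The elements the relations force above b_6 are b_5, b_7, b_8, b_2 — no chain reaches any other.
That is 4.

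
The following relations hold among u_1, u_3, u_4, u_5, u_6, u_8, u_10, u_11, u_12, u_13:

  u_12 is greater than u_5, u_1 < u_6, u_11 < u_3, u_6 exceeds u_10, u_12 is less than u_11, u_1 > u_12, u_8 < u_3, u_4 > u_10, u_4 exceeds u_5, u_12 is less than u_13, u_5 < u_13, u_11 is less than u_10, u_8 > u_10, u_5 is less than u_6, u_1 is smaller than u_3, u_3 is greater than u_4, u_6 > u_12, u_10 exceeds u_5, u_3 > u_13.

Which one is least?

u_5

u_12 is not least since u_5 < u_12; u_11 is not least since u_12 < u_11; u_10 is not least since u_5 < u_10; u_1 is not least since u_12 < u_1; u_8 is not least since u_10 < u_8; u_13 is not least since u_12 < u_13; u_4 is not least since u_10 < u_4; u_6 is not least since u_5 < u_6; u_3 is not least since u_1 < u_3.
Only u_5 has nothing below it, so u_5 is the least.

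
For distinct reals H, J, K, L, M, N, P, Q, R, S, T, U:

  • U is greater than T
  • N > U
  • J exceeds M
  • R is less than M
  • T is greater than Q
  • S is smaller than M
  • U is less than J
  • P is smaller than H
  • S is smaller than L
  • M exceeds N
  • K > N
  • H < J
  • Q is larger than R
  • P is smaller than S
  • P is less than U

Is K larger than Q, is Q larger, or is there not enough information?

K

Link the given pairs in sequence: Q < T; T < U; U < N; N < K.
Chaining these gives Q < T < U < N < K.
So K is larger.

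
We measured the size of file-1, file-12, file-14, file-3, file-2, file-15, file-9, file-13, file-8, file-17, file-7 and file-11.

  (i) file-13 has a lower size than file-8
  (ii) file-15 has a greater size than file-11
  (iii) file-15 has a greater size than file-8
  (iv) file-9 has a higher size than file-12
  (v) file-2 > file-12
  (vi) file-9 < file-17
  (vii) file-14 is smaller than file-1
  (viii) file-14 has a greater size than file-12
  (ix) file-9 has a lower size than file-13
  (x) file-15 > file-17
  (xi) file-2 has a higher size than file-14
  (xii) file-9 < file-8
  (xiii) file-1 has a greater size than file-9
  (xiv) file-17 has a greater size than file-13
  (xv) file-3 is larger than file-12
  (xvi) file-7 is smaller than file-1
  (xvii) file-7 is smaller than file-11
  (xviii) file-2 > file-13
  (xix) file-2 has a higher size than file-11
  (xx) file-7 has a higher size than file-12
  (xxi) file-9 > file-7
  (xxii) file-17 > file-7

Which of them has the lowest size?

file-7 is not least since file-12 < file-7; file-3 is not least since file-12 < file-3; file-11 is not least since file-7 < file-11; file-9 is not least since file-12 < file-9; file-13 is not least since file-9 < file-13; file-8 is not least since file-9 < file-8; file-14 is not least since file-12 < file-14; file-1 is not least since file-9 < file-1; file-2 is not least since file-11 < file-2; file-17 is not least since file-13 < file-17; file-15 is not least since file-8 < file-15.
Only file-12 has nothing below it, so file-12 is the lowest size.

file-12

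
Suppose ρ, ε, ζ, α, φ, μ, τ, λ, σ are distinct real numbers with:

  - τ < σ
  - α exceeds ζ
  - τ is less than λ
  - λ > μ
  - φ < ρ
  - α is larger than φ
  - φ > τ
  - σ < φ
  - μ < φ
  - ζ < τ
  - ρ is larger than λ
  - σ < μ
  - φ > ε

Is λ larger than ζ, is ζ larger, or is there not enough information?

λ

The relevant relations are ζ < τ; τ < σ; σ < μ; μ < λ.
Together: ζ < τ < σ < μ < λ.
So λ is larger.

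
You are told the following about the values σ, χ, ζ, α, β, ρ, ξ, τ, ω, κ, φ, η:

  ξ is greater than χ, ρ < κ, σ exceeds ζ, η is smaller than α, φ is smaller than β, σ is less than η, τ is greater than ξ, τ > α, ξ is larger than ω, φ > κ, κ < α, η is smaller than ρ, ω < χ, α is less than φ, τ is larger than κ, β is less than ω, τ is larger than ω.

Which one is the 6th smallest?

Piecing the relations together gives one ordering: ζ < σ < η < ρ < κ < α < φ < β < ω < χ < ξ < τ.
The 6th smallest is α.

α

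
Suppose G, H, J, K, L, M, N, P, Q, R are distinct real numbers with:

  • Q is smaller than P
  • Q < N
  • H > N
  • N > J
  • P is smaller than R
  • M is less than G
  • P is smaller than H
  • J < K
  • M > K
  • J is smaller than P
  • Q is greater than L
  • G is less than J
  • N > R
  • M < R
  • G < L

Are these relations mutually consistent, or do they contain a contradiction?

inconsistent

We have G < J stated directly, yet also J < K < M < G by chaining the others — so J < G. Contradiction.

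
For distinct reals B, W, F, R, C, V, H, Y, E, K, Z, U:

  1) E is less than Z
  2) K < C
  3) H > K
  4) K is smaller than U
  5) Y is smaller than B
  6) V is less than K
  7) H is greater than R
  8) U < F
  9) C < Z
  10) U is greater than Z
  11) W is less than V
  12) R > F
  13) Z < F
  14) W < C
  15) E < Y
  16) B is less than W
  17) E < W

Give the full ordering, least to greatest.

E < Y < B < W < V < K < C < Z < U < F < R < H

Nothing is placed below E, so it is least; from there E < Y; Y < B; B < W; W < V; V < K; K < C; C < Z; Z < U; U < F; F < R; R < H, each given directly.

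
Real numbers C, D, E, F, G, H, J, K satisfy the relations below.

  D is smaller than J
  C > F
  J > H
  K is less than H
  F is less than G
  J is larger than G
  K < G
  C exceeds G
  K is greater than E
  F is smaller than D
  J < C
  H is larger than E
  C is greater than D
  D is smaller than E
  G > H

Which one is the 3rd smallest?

E

The consecutive relations fix a unique order: F < D < E < K < H < G < J < C.
Counting 3 from the smallest end gives E.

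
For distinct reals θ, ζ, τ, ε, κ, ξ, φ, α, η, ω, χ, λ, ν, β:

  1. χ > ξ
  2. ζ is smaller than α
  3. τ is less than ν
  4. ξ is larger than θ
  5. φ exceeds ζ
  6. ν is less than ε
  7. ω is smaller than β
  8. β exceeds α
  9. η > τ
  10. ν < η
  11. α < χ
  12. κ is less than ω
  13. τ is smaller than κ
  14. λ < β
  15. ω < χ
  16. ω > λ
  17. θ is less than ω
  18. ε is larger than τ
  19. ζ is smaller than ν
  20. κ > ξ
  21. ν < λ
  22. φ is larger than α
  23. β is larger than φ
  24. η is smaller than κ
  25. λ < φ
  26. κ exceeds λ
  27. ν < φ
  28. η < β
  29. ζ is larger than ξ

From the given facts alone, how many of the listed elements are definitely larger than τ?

Directly above τ: ν, η, κ, ε.
One step further: λ, φ, ω, β (8 so far).
One step further: χ (9 so far).
No other element is forced above τ by the given relations, so the count is 9.

9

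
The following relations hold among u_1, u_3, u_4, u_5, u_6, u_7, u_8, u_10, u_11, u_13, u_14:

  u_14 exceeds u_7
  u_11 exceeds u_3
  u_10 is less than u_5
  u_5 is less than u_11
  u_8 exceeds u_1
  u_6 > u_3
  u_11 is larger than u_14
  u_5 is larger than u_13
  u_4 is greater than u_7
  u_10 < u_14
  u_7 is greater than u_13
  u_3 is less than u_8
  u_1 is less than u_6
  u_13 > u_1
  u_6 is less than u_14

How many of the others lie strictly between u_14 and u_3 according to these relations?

The relations place u_3 below u_14. An element lies strictly between them when it is forced above u_3 and also forced below u_14.
Above u_3: {u_6, u_8, u_11}. Below u_14: {u_1, u_13, u_6, u_10, u_7}.
Intersection: {u_6} — 1.

1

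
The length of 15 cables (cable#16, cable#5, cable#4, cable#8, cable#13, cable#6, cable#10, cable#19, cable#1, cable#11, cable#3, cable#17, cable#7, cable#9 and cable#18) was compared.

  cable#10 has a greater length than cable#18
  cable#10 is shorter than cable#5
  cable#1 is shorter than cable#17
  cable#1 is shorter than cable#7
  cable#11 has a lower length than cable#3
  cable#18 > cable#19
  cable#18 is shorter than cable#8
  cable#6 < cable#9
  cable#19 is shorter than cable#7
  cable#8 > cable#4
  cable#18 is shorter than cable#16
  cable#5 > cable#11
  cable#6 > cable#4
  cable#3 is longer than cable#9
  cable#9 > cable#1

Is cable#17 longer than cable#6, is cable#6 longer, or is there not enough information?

undetermined

Following every chain through cable#17: below cable#17 we get cable#1.
cable#6 is not reached, and no chain runs the other way from cable#6 to cable#17.
So the given relations leave the order of cable#17 and cable#6 undetermined.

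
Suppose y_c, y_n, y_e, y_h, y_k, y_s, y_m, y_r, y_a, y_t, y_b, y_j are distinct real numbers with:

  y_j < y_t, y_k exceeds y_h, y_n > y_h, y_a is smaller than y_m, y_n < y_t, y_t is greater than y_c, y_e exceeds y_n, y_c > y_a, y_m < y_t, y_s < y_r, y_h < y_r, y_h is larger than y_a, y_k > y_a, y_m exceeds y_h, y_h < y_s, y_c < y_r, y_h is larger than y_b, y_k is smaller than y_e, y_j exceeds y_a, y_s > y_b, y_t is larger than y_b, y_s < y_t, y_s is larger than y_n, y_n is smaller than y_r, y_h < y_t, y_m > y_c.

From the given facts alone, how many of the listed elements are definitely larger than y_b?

8

Directly above y_b: y_h, y_s, y_t.
One step further: y_n, y_k, y_m, y_r (7 so far).
One step further: y_e (8 so far).
Nothing else is reachable above y_b; 8 in all.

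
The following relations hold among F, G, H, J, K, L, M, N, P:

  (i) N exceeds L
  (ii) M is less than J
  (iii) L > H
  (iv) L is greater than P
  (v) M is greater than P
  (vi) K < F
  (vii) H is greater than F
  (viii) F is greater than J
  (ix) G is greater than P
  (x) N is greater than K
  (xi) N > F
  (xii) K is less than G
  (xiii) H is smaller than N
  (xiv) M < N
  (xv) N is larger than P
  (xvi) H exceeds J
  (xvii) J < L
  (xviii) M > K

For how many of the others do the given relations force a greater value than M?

5

The elements the relations force above M are J, F, H, L, N — no chain reaches any other.
That is 5.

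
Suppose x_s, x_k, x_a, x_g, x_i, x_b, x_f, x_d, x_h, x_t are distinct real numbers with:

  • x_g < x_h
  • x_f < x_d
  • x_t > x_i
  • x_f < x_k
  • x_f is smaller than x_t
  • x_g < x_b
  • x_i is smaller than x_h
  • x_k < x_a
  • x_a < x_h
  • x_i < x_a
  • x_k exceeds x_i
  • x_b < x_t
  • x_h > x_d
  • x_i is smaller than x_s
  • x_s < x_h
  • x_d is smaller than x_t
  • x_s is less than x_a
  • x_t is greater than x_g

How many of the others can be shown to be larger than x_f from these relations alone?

5

The elements the relations force above x_f are x_d, x_k, x_a, x_t, x_h — no chain reaches any other.
That is 5.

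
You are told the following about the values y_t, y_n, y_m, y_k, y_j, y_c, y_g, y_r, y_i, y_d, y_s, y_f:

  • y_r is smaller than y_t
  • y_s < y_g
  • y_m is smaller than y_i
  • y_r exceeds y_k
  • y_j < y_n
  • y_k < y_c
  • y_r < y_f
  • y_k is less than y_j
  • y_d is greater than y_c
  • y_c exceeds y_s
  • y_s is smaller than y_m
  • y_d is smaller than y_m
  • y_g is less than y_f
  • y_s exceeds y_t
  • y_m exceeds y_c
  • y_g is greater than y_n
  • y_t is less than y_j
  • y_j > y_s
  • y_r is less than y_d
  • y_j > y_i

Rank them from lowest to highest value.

Each adjacent pair is fixed by a given relation: y_k < y_r; y_r < y_t; y_t < y_s; y_s < y_c; y_c < y_d; y_d < y_m; y_m < y_i; y_i < y_j; y_j < y_n; y_n < y_g; y_g < y_f. Chaining them end to end gives the full order.

y_k < y_r < y_t < y_s < y_c < y_d < y_m < y_i < y_j < y_n < y_g < y_f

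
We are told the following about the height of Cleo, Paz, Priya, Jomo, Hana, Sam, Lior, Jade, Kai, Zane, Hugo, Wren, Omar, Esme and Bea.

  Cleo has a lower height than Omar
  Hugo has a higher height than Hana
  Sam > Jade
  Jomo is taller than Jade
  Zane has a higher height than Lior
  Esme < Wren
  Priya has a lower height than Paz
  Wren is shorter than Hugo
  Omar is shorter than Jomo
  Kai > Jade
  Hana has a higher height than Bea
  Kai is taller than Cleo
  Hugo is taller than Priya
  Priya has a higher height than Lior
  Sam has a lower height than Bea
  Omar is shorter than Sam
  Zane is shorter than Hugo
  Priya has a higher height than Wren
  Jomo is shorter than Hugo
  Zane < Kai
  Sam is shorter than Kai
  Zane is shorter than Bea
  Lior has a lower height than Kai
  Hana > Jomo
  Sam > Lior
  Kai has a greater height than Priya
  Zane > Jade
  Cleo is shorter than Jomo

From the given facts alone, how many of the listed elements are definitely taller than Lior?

8

From Lior the given relations immediately reach Sam, Priya, Zane, Kai.
From those, Paz, Bea, Hugo — 7 in total.
From those, Hana — 8 in total.
Nothing else is reachable above Lior; 8 in all.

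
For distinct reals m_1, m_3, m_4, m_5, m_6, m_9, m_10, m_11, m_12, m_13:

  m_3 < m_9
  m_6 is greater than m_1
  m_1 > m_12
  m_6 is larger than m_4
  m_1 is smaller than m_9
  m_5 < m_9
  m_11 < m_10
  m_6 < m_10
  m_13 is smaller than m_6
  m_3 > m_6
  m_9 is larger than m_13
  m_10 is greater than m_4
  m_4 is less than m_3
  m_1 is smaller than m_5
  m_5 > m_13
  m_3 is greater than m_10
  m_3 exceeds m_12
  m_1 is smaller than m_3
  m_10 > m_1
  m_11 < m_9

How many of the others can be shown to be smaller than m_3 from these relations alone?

From m_3 the given relations immediately reach m_12, m_4, m_1, m_6, m_10.
From those, m_11, m_13 — 7 in total.
No other element is forced below m_3 by the given relations, so the count is 7.

7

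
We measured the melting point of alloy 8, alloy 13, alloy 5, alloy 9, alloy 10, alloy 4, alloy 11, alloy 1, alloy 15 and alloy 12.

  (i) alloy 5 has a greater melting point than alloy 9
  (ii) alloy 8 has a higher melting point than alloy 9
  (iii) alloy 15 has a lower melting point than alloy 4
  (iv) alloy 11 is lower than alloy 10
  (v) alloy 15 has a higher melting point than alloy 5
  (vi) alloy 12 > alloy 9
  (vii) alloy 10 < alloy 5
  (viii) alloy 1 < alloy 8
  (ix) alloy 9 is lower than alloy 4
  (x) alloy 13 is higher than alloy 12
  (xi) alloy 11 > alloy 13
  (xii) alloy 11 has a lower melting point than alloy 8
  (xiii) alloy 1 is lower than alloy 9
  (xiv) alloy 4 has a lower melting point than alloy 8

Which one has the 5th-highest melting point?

alloy 10

The consecutive relations fix a unique order: alloy 1 < alloy 9 < alloy 12 < alloy 13 < alloy 11 < alloy 10 < alloy 5 < alloy 15 < alloy 4 < alloy 8.
The 5th largest is alloy 10.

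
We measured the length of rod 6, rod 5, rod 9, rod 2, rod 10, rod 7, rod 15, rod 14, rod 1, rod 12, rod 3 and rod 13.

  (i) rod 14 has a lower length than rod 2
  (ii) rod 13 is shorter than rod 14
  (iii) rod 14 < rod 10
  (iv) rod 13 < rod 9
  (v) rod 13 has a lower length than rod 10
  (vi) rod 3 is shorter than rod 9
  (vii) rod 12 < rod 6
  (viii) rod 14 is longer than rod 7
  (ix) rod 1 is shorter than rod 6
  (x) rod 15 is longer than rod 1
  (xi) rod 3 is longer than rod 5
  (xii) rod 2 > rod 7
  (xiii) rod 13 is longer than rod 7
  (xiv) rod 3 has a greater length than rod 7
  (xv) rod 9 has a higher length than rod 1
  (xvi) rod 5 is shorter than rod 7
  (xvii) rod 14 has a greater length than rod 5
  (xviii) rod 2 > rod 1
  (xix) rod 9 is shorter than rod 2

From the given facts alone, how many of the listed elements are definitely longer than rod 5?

From rod 5 the given relations immediately reach rod 7, rod 3, rod 14.
From those, rod 13, rod 9, rod 10, rod 2 — 7 in total.
Nothing else is reachable above rod 5; 7 in all.

7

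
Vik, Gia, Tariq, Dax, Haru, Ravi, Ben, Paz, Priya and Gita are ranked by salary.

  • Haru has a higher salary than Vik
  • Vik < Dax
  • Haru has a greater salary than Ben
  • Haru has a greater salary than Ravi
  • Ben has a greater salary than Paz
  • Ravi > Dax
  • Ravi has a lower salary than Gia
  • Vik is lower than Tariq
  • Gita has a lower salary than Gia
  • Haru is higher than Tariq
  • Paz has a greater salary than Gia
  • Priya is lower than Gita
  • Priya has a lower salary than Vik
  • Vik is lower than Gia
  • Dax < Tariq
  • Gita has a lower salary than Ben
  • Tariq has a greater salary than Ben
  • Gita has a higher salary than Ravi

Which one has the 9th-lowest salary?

Tariq

Piecing the relations together gives one ordering: Priya < Vik < Dax < Ravi < Gita < Gia < Paz < Ben < Tariq < Haru.
Counting 9 from the smallest end gives Tariq.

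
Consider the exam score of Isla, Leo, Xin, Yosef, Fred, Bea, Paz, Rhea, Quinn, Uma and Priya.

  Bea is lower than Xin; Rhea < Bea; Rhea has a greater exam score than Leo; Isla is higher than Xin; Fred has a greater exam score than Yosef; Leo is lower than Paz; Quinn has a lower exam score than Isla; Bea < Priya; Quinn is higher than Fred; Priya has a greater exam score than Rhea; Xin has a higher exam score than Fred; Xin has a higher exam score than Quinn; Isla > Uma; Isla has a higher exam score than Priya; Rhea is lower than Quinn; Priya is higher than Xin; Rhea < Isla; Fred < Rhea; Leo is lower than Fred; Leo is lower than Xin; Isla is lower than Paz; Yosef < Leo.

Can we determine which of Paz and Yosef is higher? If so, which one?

Yosef < Leo and Leo < Fred give Yosef < Fred.
With Fred < Rhea: Yosef < Leo < Fred < Rhea.
Then Rhea < Quinn extends the chain to Quinn.
Then Quinn < Xin extends the chain to Xin.
With Xin < Isla: Yosef < Leo < Fred < Rhea < Quinn < Xin < Isla.
Then Isla < Paz extends the chain to Paz.
So Paz is higher.

Paz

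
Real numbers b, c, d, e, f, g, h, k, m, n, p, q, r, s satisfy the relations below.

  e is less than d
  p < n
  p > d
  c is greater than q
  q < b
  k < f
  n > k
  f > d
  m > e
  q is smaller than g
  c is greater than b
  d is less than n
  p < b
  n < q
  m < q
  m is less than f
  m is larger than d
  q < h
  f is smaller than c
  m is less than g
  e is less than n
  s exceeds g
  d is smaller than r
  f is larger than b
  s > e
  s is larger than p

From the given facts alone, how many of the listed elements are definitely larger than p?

The elements the relations force above p are n, q, g, h, b, f, c, s — no chain reaches any other.
That is 8.

8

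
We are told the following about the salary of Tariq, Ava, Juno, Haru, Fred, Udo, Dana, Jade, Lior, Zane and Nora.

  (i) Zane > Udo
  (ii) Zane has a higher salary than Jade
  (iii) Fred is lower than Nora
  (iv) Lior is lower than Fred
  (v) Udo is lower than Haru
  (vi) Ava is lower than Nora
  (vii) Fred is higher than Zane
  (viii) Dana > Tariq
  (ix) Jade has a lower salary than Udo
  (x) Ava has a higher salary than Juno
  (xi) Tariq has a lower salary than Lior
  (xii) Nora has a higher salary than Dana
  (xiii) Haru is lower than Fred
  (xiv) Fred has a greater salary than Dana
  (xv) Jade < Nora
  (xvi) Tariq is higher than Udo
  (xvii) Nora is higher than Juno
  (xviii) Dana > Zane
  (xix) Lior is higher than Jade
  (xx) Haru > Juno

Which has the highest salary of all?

Nora

Chaining downward from Nora: directly below it, Jade, Juno, Ava, Dana, Fred; then Zane, Haru, Tariq, Lior; then Udo.
That covers every other element, and nothing is given above Nora, so Nora is the highest salary.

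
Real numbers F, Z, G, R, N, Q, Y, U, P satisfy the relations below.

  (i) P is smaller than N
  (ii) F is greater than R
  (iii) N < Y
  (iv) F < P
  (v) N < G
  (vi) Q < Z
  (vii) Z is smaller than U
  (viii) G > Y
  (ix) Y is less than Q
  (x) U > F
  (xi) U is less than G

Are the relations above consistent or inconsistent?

The single ordering R < F < P < N < Y < Q < Z < U < G satisfies every listed relation, so no contradiction arises.

consistent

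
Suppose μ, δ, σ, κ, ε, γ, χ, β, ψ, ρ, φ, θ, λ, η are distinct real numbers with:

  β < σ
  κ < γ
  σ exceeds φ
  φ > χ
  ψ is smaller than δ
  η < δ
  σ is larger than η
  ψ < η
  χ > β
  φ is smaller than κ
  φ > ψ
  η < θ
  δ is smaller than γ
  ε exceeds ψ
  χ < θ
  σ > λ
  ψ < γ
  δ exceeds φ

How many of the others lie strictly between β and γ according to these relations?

The relations place β below γ. An element lies strictly between them when it is forced above β and also forced below γ.
Above β: {χ, θ, φ, δ, κ, σ}. Below γ: {χ, ψ, η, φ, δ, κ}.
Intersection: {χ, φ, δ, κ} — 4.

4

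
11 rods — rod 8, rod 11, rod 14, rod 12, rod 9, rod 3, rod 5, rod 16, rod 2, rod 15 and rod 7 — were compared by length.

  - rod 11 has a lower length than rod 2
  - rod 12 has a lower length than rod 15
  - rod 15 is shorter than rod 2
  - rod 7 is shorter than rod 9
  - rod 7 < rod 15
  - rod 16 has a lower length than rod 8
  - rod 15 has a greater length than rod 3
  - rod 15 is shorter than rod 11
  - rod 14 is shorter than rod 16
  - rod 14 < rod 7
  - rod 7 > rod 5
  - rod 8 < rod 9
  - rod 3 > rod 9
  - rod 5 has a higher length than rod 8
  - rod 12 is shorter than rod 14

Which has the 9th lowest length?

Chaining the given pairs: rod 12 < rod 14 < rod 16 < rod 8 < rod 5 < rod 7 < rod 9 < rod 3 < rod 15 < rod 11 < rod 2.
The 9th smallest is rod 15.

rod 15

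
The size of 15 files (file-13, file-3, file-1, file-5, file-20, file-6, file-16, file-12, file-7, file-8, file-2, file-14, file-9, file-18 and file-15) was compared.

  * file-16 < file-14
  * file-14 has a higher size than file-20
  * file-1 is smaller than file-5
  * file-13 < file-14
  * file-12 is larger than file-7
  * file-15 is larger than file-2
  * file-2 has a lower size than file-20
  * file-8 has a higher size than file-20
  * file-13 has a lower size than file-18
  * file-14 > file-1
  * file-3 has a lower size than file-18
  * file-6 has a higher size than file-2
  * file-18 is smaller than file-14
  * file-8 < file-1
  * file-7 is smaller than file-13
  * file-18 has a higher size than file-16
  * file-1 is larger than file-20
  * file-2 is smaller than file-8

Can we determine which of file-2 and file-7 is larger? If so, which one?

Following every chain through file-7: above file-7 we get file-13, file-12, file-18, file-14.
file-2 is not reached, and no chain runs the other way from file-2 to file-7.
So the given relations leave the order of file-7 and file-2 undetermined.

undetermined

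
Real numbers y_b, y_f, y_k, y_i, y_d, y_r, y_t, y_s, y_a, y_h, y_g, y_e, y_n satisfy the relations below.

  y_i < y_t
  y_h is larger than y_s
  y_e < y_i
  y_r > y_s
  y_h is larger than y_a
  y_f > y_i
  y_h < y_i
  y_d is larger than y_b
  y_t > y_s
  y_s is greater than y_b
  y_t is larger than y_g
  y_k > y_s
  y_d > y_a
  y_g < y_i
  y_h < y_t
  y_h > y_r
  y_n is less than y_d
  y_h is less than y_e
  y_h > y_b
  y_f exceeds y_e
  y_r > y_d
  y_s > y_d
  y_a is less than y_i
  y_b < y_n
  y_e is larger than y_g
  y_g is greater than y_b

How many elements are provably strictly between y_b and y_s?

Chaining upward from y_b reaches: y_g, y_n, y_d, y_r, y_h, y_k, y_e, y_i, y_t, y_f.
Chaining downward from y_s reaches: y_a, y_n, y_d.
Strictly between y_b and y_s are those in both lists: y_n, y_d — 2 elements.

2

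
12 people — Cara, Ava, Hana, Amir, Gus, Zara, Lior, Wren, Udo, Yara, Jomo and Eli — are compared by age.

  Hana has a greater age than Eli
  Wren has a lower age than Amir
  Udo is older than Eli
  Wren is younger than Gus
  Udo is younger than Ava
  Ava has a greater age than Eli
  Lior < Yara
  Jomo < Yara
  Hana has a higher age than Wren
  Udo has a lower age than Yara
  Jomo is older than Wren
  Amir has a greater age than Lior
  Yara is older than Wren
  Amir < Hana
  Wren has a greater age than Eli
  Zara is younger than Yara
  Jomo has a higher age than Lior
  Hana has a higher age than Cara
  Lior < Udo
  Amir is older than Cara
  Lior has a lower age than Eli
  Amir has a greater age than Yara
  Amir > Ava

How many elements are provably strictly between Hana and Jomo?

Chaining upward from Jomo reaches: Yara, Amir.
Chaining downward from Hana reaches: Lior, Eli, Wren, Udo, Cara, Zara, Ava, Yara, Amir.
Strictly between Jomo and Hana are those in both lists: Yara, Amir — 2 elements.

2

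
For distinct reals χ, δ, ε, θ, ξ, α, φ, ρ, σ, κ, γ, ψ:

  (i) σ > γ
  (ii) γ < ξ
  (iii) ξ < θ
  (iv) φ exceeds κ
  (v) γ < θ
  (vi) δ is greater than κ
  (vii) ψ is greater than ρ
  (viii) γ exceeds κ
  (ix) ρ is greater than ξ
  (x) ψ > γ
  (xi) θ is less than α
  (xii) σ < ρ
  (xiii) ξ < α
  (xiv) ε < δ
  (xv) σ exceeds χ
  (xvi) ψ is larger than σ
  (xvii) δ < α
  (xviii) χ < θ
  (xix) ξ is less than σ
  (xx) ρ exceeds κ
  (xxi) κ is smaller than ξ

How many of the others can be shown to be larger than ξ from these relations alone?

5

From ξ the given relations immediately reach σ, θ, α, ρ.
From those, ψ — 5 in total.
Nothing else is reachable above ξ; 5 in all.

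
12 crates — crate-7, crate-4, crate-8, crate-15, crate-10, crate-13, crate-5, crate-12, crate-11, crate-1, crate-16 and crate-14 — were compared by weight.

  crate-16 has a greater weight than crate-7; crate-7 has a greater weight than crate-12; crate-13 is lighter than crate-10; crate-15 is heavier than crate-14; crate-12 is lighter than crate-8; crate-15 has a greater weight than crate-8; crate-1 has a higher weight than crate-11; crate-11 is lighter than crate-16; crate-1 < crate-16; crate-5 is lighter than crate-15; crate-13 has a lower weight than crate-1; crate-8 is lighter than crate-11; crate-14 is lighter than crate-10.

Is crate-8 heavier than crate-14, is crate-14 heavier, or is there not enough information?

undetermined

Following every chain through crate-14: above crate-14 we get crate-10, crate-15.
crate-8 is not reached, and no chain runs the other way from crate-8 to crate-14.
So the given relations leave the order of crate-14 and crate-8 undetermined.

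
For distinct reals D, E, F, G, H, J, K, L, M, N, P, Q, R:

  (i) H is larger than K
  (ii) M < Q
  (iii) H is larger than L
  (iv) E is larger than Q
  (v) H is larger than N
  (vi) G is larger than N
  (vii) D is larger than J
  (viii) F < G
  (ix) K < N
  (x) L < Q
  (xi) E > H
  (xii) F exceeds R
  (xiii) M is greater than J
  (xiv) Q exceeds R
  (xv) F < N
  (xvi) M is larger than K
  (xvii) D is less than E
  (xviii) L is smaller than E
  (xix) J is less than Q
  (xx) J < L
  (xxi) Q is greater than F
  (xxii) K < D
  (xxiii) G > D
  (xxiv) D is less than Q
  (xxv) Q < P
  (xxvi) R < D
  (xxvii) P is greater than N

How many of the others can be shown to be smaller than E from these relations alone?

Directly below E: L, D, Q, H.
One step further: R, K, J, F, N, M (10 so far).
No other element is forced below E by the given relations, so the count is 10.

10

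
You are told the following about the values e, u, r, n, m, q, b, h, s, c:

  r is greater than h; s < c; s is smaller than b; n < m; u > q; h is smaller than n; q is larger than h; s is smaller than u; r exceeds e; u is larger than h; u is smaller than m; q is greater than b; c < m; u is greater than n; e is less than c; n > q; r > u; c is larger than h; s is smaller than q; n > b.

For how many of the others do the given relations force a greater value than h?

6

From h the given relations immediately reach q, n, u, r, c.
From those, m — 6 in total.
Nothing else is reachable above h; 6 in all.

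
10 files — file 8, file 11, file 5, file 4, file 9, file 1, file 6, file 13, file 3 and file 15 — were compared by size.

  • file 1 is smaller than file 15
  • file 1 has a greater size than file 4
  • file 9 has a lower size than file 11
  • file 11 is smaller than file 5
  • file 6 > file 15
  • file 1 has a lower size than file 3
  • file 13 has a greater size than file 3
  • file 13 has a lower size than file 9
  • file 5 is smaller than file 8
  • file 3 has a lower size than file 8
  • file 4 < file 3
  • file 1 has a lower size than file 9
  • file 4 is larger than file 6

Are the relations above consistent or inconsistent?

We have file 1 < file 15 stated directly, yet also file 15 < file 6 < file 4 < file 1 by chaining the others — so file 15 < file 1. Contradiction.

inconsistent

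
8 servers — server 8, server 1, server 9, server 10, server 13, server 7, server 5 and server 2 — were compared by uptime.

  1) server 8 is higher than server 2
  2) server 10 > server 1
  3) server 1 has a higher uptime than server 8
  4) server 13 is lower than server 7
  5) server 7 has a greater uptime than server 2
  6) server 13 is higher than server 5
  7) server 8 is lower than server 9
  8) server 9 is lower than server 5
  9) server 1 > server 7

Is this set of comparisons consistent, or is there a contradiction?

Every relation is compatible with server 2 < server 8 < server 9 < server 5 < server 13 < server 7 < server 1 < server 10; the set is consistent.

consistent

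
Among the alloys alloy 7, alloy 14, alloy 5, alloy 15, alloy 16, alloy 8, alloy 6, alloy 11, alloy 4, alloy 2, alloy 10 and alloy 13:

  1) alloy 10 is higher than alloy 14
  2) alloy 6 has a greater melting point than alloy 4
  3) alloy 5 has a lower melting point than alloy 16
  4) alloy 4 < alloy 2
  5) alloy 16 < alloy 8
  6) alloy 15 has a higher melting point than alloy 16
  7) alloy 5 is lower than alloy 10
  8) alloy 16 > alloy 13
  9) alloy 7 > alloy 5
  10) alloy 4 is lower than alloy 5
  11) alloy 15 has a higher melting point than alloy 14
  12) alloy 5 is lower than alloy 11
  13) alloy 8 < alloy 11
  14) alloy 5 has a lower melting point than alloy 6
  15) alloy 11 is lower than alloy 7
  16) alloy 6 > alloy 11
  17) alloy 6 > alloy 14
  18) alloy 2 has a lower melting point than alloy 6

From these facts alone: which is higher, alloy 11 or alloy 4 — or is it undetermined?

Link the given pairs in sequence: alloy 4 < alloy 5; alloy 5 < alloy 16; alloy 16 < alloy 8; alloy 8 < alloy 11.
Chaining these gives alloy 4 < alloy 5 < alloy 16 < alloy 8 < alloy 11.
So alloy 11 is higher.

alloy 11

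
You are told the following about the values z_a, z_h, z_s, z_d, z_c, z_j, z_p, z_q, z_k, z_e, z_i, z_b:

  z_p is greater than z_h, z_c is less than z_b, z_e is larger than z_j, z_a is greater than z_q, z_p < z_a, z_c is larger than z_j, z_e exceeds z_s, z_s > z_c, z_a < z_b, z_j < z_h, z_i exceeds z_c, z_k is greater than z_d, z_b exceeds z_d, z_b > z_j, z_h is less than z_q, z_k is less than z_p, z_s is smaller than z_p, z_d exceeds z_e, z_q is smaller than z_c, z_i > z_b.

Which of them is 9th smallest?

z_p

Piecing the relations together gives one ordering: z_j < z_h < z_q < z_c < z_s < z_e < z_d < z_k < z_p < z_a < z_b < z_i.
Counting 9 from the smallest end gives z_p.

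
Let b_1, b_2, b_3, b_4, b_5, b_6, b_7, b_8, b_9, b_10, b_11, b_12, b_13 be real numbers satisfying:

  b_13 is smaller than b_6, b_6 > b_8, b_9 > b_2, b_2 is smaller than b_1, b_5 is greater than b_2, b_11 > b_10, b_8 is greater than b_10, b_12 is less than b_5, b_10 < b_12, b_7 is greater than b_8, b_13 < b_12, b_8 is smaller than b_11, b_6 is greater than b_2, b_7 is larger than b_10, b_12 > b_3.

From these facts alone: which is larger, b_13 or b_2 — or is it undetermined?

undetermined

Following every chain through b_13: above b_13 we get b_6, b_12, b_5.
b_2 is not reached, and no chain runs the other way from b_2 to b_13.
So the given relations leave the order of b_13 and b_2 undetermined.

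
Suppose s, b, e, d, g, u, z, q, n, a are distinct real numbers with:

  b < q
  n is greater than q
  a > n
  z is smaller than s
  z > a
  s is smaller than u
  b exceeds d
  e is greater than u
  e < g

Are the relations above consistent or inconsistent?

consistent

The single ordering d < b < q < n < a < z < s < u < e < g satisfies every listed relation, so no contradiction arises.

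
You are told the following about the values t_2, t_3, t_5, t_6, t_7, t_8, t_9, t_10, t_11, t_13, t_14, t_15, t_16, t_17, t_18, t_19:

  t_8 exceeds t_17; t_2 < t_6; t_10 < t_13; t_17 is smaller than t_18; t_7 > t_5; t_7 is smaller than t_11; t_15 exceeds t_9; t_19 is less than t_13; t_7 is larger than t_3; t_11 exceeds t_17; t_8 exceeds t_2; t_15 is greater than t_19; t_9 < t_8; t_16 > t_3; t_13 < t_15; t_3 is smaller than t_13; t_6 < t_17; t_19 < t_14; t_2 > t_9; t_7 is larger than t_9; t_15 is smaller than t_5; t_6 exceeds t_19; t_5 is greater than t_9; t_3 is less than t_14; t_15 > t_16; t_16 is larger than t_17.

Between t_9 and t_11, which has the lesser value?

t_9 < t_2 and t_2 < t_6 give t_9 < t_6.
With t_6 < t_17: t_9 < t_2 < t_6 < t_17.
With t_17 < t_16: t_9 < t_2 < t_6 < t_17 < t_16.
With t_16 < t_15: t_9 < t_2 < t_6 < t_17 < t_16 < t_15.
With t_15 < t_5: t_9 < t_2 < t_6 < t_17 < t_16 < t_15 < t_5.
With t_5 < t_7: t_9 < t_2 < t_6 < t_17 < t_16 < t_15 < t_5 < t_7.
With t_7 < t_11: t_9 < t_2 < t_6 < t_17 < t_16 < t_15 < t_5 < t_7 < t_11.
So t_9 < t_11; t_9 is the smaller of the two.

t_9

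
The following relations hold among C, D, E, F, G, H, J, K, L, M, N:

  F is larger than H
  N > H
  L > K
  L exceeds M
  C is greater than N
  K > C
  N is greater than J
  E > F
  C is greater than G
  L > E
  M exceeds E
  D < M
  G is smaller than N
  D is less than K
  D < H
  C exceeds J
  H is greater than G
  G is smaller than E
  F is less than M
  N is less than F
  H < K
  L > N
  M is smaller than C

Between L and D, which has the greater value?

L

Chaining the given relations: D < H < N < F < E < M < C < K < L.
So D < L; L is the larger of the two.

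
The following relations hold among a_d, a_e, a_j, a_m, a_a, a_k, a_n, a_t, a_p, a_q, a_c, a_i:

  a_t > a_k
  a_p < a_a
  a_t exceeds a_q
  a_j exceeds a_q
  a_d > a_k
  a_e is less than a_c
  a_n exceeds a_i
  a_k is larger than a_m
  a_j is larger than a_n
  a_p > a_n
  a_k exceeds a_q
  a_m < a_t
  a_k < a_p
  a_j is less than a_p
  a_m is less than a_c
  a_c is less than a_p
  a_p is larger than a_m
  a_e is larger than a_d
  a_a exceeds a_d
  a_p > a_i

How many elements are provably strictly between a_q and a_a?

The relations place a_q below a_a. An element lies strictly between them when it is forced above a_q and also forced below a_a.
Above a_q: {a_k, a_d, a_e, a_t, a_c, a_j, a_p}. Below a_a: {a_i, a_n, a_m, a_k, a_d, a_e, a_c, a_j, a_p}.
Intersection: {a_k, a_d, a_e, a_c, a_j, a_p} — 6.

6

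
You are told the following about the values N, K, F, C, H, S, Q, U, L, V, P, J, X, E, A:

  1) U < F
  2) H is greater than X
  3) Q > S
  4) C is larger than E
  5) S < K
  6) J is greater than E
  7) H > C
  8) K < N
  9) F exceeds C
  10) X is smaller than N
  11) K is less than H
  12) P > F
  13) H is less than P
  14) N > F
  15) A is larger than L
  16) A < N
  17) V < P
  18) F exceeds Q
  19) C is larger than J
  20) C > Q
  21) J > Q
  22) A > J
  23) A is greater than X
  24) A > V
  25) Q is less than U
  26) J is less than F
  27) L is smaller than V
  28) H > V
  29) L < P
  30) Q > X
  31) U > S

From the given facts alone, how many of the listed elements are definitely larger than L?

5

From L the given relations immediately reach V, P, A.
From those, H, N — 5 in total.
Nothing else is reachable above L; 5 in all.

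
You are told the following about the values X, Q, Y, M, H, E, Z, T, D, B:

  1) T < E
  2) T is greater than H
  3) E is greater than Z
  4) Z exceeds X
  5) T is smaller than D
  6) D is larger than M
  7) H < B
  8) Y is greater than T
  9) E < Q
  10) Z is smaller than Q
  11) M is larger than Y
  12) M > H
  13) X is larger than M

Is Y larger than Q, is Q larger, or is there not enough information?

Chaining the given relations: Y < M < X < Z < Q.
So Q is larger.

Q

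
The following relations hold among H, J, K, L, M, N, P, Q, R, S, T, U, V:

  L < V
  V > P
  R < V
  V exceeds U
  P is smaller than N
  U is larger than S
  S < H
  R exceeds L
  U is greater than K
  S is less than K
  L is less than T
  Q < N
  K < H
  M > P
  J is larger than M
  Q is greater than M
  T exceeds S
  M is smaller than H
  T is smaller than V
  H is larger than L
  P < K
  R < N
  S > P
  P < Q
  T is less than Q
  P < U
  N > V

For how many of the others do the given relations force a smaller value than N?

10

Directly below N: P, Q, R, V.
One step further: M, U, L, T (8 so far).
One step further: S, K (10 so far).
Nothing else is reachable below N; 10 in all.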